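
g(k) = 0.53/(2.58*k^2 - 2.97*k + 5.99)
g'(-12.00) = 0.00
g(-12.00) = 0.00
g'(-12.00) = 0.00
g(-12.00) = 0.00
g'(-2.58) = 0.01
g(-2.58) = 0.02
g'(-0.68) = 0.04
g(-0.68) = 0.06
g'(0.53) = 0.00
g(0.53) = 0.10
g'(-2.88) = 0.01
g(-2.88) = 0.01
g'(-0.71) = 0.04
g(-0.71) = 0.06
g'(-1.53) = 0.02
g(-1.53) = 0.03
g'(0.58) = -0.00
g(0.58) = 0.10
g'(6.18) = -0.00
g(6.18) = 0.01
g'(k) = 0.53*(2.97 - 5.16*k)/(2.58*k^2 - 2.97*k + 5.99)^2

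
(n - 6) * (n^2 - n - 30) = n^3 - 7*n^2 - 24*n + 180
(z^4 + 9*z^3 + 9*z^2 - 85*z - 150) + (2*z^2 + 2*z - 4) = z^4 + 9*z^3 + 11*z^2 - 83*z - 154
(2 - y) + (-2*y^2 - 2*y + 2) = -2*y^2 - 3*y + 4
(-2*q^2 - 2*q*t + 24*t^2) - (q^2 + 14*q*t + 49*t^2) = -3*q^2 - 16*q*t - 25*t^2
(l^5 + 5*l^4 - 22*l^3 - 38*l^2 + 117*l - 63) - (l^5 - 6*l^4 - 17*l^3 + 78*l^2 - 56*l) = 11*l^4 - 5*l^3 - 116*l^2 + 173*l - 63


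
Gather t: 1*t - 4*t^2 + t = -4*t^2 + 2*t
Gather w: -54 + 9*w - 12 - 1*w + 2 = 8*w - 64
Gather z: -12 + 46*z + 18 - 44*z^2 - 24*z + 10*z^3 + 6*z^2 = 10*z^3 - 38*z^2 + 22*z + 6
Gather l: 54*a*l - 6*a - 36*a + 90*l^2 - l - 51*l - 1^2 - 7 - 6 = -42*a + 90*l^2 + l*(54*a - 52) - 14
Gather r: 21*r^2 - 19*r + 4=21*r^2 - 19*r + 4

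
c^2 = c^2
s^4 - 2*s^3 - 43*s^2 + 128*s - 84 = (s - 6)*(s - 2)*(s - 1)*(s + 7)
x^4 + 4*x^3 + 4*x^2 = x^2*(x + 2)^2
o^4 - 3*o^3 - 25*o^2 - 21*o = o*(o - 7)*(o + 1)*(o + 3)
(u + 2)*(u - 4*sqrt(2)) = u^2 - 4*sqrt(2)*u + 2*u - 8*sqrt(2)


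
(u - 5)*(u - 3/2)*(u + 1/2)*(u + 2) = u^4 - 4*u^3 - 31*u^2/4 + 49*u/4 + 15/2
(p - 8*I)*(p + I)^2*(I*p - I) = I*p^4 + 6*p^3 - I*p^3 - 6*p^2 + 15*I*p^2 - 8*p - 15*I*p + 8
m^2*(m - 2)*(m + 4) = m^4 + 2*m^3 - 8*m^2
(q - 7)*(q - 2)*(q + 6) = q^3 - 3*q^2 - 40*q + 84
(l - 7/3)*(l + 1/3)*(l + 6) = l^3 + 4*l^2 - 115*l/9 - 14/3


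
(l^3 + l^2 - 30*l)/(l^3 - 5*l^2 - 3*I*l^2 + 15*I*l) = (l + 6)/(l - 3*I)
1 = 1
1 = 1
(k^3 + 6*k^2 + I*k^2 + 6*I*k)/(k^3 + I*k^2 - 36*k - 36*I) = k/(k - 6)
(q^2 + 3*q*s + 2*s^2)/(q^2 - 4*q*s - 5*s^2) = (q + 2*s)/(q - 5*s)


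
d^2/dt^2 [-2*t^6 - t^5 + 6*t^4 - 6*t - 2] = t^2*(-60*t^2 - 20*t + 72)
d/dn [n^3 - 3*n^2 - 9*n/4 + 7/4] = 3*n^2 - 6*n - 9/4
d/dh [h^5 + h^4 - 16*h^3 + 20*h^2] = h*(5*h^3 + 4*h^2 - 48*h + 40)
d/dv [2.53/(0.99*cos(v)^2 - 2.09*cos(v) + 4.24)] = (5.0094*cos(v) - 5.2877)*sin(v)/(0.99*cos(v)^2 - 2.09*cos(v) + 4.24)^2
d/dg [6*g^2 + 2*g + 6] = 12*g + 2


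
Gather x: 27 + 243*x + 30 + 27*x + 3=270*x + 60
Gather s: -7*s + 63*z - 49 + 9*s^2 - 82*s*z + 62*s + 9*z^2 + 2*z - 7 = 9*s^2 + s*(55 - 82*z) + 9*z^2 + 65*z - 56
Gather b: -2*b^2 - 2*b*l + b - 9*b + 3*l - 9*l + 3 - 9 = -2*b^2 + b*(-2*l - 8) - 6*l - 6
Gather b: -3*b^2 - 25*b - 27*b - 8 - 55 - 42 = -3*b^2 - 52*b - 105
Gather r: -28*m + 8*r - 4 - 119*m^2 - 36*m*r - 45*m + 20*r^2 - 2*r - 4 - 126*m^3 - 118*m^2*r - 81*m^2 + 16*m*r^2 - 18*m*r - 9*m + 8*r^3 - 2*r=-126*m^3 - 200*m^2 - 82*m + 8*r^3 + r^2*(16*m + 20) + r*(-118*m^2 - 54*m + 4) - 8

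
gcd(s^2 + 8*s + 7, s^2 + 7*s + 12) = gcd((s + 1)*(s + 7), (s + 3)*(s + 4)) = 1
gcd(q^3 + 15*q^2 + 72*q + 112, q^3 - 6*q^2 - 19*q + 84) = q + 4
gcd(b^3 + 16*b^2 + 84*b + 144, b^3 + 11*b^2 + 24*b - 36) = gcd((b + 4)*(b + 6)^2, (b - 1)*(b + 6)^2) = b^2 + 12*b + 36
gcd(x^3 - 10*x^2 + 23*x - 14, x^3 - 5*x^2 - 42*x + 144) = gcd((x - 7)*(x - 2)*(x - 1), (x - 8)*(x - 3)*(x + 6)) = 1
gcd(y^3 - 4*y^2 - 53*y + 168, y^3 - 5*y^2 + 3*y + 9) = y - 3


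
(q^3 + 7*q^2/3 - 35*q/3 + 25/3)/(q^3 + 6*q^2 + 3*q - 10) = (q - 5/3)/(q + 2)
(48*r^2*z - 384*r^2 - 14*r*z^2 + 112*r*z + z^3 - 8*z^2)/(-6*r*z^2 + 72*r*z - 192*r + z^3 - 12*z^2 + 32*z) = (-8*r + z)/(z - 4)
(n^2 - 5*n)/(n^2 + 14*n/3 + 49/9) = 9*n*(n - 5)/(9*n^2 + 42*n + 49)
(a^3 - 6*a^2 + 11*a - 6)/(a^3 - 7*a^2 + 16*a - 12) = (a - 1)/(a - 2)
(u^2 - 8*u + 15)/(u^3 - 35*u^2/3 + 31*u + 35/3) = 3*(u - 3)/(3*u^2 - 20*u - 7)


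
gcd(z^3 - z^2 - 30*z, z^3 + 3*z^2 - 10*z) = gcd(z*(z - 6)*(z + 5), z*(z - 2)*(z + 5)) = z^2 + 5*z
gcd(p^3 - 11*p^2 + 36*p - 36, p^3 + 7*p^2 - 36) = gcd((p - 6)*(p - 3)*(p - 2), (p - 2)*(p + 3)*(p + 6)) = p - 2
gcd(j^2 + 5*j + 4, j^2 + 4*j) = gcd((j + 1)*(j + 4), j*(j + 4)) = j + 4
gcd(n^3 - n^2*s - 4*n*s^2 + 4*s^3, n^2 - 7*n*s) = 1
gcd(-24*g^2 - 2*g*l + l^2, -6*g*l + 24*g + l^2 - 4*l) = 6*g - l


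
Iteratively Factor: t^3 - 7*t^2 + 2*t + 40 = (t + 2)*(t^2 - 9*t + 20) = (t - 4)*(t + 2)*(t - 5)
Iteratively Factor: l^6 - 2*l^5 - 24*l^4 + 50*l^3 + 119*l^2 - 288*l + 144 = (l + 4)*(l^5 - 6*l^4 + 50*l^2 - 81*l + 36) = (l + 3)*(l + 4)*(l^4 - 9*l^3 + 27*l^2 - 31*l + 12) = (l - 3)*(l + 3)*(l + 4)*(l^3 - 6*l^2 + 9*l - 4) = (l - 3)*(l - 1)*(l + 3)*(l + 4)*(l^2 - 5*l + 4) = (l - 4)*(l - 3)*(l - 1)*(l + 3)*(l + 4)*(l - 1)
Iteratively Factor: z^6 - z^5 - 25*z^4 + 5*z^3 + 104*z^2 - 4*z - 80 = (z - 5)*(z^5 + 4*z^4 - 5*z^3 - 20*z^2 + 4*z + 16) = (z - 5)*(z - 2)*(z^4 + 6*z^3 + 7*z^2 - 6*z - 8) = (z - 5)*(z - 2)*(z + 1)*(z^3 + 5*z^2 + 2*z - 8) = (z - 5)*(z - 2)*(z + 1)*(z + 2)*(z^2 + 3*z - 4) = (z - 5)*(z - 2)*(z - 1)*(z + 1)*(z + 2)*(z + 4)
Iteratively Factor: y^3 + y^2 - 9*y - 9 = (y + 3)*(y^2 - 2*y - 3) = (y - 3)*(y + 3)*(y + 1)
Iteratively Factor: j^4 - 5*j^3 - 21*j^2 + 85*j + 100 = (j - 5)*(j^3 - 21*j - 20) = (j - 5)*(j + 4)*(j^2 - 4*j - 5) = (j - 5)^2*(j + 4)*(j + 1)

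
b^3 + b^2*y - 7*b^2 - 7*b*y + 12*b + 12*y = (b - 4)*(b - 3)*(b + y)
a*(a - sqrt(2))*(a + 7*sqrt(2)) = a^3 + 6*sqrt(2)*a^2 - 14*a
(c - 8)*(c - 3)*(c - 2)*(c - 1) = c^4 - 14*c^3 + 59*c^2 - 94*c + 48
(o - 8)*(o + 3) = o^2 - 5*o - 24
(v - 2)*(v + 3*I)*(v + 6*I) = v^3 - 2*v^2 + 9*I*v^2 - 18*v - 18*I*v + 36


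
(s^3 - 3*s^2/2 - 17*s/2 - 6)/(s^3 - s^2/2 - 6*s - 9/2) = (s - 4)/(s - 3)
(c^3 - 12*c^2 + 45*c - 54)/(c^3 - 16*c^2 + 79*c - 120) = (c^2 - 9*c + 18)/(c^2 - 13*c + 40)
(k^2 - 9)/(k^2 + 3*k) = (k - 3)/k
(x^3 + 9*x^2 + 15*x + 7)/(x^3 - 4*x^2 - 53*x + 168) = (x^2 + 2*x + 1)/(x^2 - 11*x + 24)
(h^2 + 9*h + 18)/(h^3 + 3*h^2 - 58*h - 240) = (h + 3)/(h^2 - 3*h - 40)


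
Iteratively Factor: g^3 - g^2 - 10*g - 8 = (g - 4)*(g^2 + 3*g + 2) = (g - 4)*(g + 2)*(g + 1)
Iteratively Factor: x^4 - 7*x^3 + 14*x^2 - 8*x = (x - 4)*(x^3 - 3*x^2 + 2*x) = (x - 4)*(x - 1)*(x^2 - 2*x) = x*(x - 4)*(x - 1)*(x - 2)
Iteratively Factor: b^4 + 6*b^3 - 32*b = (b - 2)*(b^3 + 8*b^2 + 16*b) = (b - 2)*(b + 4)*(b^2 + 4*b) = b*(b - 2)*(b + 4)*(b + 4)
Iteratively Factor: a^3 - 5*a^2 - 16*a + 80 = (a - 4)*(a^2 - a - 20) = (a - 5)*(a - 4)*(a + 4)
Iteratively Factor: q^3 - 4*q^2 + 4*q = (q)*(q^2 - 4*q + 4) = q*(q - 2)*(q - 2)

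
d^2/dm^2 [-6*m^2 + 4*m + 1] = -12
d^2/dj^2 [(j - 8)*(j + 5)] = 2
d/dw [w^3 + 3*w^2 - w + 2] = 3*w^2 + 6*w - 1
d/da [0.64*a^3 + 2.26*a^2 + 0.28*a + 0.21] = 1.92*a^2 + 4.52*a + 0.28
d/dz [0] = 0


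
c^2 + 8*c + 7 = (c + 1)*(c + 7)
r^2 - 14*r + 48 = (r - 8)*(r - 6)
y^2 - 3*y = y*(y - 3)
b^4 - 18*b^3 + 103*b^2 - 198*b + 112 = (b - 8)*(b - 7)*(b - 2)*(b - 1)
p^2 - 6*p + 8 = (p - 4)*(p - 2)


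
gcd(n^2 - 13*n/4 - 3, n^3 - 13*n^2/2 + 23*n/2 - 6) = n - 4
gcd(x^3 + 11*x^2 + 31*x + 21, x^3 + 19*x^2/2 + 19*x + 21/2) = x^2 + 8*x + 7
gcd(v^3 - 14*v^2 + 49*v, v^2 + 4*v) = v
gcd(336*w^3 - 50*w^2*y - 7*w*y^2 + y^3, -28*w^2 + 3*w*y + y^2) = 7*w + y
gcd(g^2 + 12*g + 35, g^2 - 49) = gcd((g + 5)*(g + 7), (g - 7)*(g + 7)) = g + 7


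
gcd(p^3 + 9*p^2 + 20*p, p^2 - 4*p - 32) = p + 4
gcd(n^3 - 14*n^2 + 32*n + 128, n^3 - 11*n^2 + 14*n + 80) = n^2 - 6*n - 16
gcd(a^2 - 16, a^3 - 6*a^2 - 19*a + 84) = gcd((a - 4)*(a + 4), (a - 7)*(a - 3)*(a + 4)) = a + 4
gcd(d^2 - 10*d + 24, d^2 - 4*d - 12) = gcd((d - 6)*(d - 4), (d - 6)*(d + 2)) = d - 6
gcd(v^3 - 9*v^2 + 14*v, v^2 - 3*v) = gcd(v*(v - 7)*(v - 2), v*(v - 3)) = v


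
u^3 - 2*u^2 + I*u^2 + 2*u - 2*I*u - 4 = (u - 2)*(u - I)*(u + 2*I)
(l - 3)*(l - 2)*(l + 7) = l^3 + 2*l^2 - 29*l + 42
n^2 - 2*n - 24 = (n - 6)*(n + 4)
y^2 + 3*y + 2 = (y + 1)*(y + 2)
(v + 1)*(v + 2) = v^2 + 3*v + 2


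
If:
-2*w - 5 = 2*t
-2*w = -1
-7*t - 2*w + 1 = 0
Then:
No Solution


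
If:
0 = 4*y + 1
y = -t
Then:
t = 1/4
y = -1/4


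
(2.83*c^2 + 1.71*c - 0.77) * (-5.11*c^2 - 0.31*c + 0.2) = -14.4613*c^4 - 9.6154*c^3 + 3.9706*c^2 + 0.5807*c - 0.154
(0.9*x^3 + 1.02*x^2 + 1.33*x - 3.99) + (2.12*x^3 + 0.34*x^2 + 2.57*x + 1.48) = 3.02*x^3 + 1.36*x^2 + 3.9*x - 2.51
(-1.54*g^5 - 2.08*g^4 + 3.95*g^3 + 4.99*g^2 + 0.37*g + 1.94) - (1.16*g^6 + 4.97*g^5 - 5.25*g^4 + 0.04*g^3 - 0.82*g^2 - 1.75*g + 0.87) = -1.16*g^6 - 6.51*g^5 + 3.17*g^4 + 3.91*g^3 + 5.81*g^2 + 2.12*g + 1.07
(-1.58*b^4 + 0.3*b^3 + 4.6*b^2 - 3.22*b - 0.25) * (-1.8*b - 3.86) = 2.844*b^5 + 5.5588*b^4 - 9.438*b^3 - 11.96*b^2 + 12.8792*b + 0.965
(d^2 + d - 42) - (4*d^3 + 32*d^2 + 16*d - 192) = -4*d^3 - 31*d^2 - 15*d + 150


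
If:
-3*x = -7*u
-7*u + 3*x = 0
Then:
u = 3*x/7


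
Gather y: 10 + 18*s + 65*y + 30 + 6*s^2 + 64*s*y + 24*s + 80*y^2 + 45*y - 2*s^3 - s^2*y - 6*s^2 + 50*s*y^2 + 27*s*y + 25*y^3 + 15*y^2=-2*s^3 + 42*s + 25*y^3 + y^2*(50*s + 95) + y*(-s^2 + 91*s + 110) + 40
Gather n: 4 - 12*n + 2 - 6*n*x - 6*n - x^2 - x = n*(-6*x - 18) - x^2 - x + 6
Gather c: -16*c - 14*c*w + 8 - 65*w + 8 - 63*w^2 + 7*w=c*(-14*w - 16) - 63*w^2 - 58*w + 16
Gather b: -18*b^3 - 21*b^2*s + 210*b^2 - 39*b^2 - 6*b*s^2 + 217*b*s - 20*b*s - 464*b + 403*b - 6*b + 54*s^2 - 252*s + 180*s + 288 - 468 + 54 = -18*b^3 + b^2*(171 - 21*s) + b*(-6*s^2 + 197*s - 67) + 54*s^2 - 72*s - 126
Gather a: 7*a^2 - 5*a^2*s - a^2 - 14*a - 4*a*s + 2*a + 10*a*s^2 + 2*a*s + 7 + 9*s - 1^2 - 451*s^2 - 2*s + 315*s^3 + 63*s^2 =a^2*(6 - 5*s) + a*(10*s^2 - 2*s - 12) + 315*s^3 - 388*s^2 + 7*s + 6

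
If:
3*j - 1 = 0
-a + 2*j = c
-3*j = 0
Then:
No Solution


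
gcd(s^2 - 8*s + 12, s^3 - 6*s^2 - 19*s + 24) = 1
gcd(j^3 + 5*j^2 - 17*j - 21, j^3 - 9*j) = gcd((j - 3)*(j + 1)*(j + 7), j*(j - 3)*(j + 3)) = j - 3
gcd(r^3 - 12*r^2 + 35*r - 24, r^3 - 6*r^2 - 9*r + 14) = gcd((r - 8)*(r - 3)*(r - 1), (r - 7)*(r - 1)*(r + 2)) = r - 1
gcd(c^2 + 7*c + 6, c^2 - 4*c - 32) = 1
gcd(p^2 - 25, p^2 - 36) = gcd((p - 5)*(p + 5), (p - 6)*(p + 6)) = 1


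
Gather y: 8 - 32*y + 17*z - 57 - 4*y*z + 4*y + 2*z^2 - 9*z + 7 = y*(-4*z - 28) + 2*z^2 + 8*z - 42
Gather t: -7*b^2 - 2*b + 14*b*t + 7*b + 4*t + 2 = -7*b^2 + 5*b + t*(14*b + 4) + 2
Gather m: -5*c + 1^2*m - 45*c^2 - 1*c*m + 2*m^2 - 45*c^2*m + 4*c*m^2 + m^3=-45*c^2 - 5*c + m^3 + m^2*(4*c + 2) + m*(-45*c^2 - c + 1)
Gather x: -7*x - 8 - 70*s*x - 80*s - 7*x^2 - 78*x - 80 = -80*s - 7*x^2 + x*(-70*s - 85) - 88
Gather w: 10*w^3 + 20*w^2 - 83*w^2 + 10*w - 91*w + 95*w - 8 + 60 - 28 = 10*w^3 - 63*w^2 + 14*w + 24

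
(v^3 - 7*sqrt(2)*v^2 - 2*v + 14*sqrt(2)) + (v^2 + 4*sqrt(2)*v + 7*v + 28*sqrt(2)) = v^3 - 7*sqrt(2)*v^2 + v^2 + 5*v + 4*sqrt(2)*v + 42*sqrt(2)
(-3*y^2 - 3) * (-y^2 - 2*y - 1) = 3*y^4 + 6*y^3 + 6*y^2 + 6*y + 3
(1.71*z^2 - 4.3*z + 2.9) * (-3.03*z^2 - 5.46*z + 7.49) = -5.1813*z^4 + 3.6924*z^3 + 27.4989*z^2 - 48.041*z + 21.721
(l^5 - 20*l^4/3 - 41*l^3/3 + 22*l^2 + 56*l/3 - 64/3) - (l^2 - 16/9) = l^5 - 20*l^4/3 - 41*l^3/3 + 21*l^2 + 56*l/3 - 176/9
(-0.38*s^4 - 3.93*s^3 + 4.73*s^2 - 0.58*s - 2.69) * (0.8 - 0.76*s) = 0.2888*s^5 + 2.6828*s^4 - 6.7388*s^3 + 4.2248*s^2 + 1.5804*s - 2.152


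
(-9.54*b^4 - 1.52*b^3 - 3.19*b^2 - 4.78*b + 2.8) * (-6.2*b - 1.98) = 59.148*b^5 + 28.3132*b^4 + 22.7876*b^3 + 35.9522*b^2 - 7.8956*b - 5.544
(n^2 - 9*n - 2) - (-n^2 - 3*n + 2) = 2*n^2 - 6*n - 4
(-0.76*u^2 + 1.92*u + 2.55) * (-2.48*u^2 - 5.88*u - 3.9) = 1.8848*u^4 - 0.2928*u^3 - 14.6496*u^2 - 22.482*u - 9.945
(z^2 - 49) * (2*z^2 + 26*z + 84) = 2*z^4 + 26*z^3 - 14*z^2 - 1274*z - 4116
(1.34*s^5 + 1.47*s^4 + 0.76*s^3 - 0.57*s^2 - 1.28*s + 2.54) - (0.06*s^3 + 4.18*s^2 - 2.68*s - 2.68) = 1.34*s^5 + 1.47*s^4 + 0.7*s^3 - 4.75*s^2 + 1.4*s + 5.22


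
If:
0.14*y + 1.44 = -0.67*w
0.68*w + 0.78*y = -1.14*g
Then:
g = 1.28201099764336 - 0.559570568211574*y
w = -0.208955223880597*y - 2.14925373134328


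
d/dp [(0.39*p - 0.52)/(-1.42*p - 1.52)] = (-1.890304*p - 2.023424)/(1.42*p + 1.52)^3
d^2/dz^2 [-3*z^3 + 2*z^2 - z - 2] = 4 - 18*z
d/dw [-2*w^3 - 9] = -6*w^2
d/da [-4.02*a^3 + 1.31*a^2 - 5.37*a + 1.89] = -12.06*a^2 + 2.62*a - 5.37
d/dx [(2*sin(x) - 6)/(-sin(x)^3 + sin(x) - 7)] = 2*(2*sin(x)^3 - 9*sin(x)^2 - 4)*cos(x)/(-sin(x)*cos(x)^2 + 7)^2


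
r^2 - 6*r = r*(r - 6)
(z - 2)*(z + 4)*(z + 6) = z^3 + 8*z^2 + 4*z - 48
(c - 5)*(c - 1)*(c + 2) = c^3 - 4*c^2 - 7*c + 10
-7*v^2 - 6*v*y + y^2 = (-7*v + y)*(v + y)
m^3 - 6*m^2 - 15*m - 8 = (m - 8)*(m + 1)^2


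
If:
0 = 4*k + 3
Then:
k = -3/4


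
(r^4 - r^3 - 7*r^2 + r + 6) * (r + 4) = r^5 + 3*r^4 - 11*r^3 - 27*r^2 + 10*r + 24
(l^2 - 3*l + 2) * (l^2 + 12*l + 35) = l^4 + 9*l^3 + l^2 - 81*l + 70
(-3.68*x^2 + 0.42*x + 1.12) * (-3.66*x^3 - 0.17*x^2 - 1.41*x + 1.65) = 13.4688*x^5 - 0.9116*x^4 + 1.0182*x^3 - 6.8546*x^2 - 0.8862*x + 1.848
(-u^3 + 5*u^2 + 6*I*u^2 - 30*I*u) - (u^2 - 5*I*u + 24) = -u^3 + 4*u^2 + 6*I*u^2 - 25*I*u - 24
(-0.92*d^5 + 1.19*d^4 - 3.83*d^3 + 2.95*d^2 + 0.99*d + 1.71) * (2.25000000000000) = -2.07*d^5 + 2.6775*d^4 - 8.6175*d^3 + 6.6375*d^2 + 2.2275*d + 3.8475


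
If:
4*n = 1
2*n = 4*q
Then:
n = 1/4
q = 1/8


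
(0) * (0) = 0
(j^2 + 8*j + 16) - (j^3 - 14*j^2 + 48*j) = -j^3 + 15*j^2 - 40*j + 16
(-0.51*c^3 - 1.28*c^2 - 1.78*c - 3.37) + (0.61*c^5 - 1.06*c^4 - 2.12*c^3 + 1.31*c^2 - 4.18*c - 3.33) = 0.61*c^5 - 1.06*c^4 - 2.63*c^3 + 0.03*c^2 - 5.96*c - 6.7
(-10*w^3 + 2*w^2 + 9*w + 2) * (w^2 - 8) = -10*w^5 + 2*w^4 + 89*w^3 - 14*w^2 - 72*w - 16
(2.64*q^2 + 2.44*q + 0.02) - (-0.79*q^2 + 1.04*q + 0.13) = 3.43*q^2 + 1.4*q - 0.11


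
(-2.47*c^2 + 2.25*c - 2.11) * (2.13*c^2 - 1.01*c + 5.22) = -5.2611*c^4 + 7.2872*c^3 - 19.6602*c^2 + 13.8761*c - 11.0142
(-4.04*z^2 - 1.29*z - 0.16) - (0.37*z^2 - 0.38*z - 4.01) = -4.41*z^2 - 0.91*z + 3.85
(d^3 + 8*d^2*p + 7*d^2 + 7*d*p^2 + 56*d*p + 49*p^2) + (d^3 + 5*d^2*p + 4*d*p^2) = 2*d^3 + 13*d^2*p + 7*d^2 + 11*d*p^2 + 56*d*p + 49*p^2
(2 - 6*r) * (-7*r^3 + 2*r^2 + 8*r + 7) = 42*r^4 - 26*r^3 - 44*r^2 - 26*r + 14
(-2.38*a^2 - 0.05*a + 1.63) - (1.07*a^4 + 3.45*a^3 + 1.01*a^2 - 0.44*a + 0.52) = -1.07*a^4 - 3.45*a^3 - 3.39*a^2 + 0.39*a + 1.11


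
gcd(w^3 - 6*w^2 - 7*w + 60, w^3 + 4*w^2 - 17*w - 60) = w^2 - w - 12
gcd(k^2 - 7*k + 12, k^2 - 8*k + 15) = k - 3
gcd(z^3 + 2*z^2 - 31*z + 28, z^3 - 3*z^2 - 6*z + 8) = z^2 - 5*z + 4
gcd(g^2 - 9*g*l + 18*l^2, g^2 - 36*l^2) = g - 6*l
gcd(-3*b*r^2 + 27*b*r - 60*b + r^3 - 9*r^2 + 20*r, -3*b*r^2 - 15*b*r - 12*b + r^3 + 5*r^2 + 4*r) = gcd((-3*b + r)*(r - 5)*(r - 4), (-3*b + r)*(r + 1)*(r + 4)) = -3*b + r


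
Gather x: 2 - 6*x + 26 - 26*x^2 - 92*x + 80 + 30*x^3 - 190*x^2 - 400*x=30*x^3 - 216*x^2 - 498*x + 108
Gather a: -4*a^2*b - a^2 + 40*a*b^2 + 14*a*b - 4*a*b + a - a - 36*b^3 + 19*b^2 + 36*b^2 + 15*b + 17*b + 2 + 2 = a^2*(-4*b - 1) + a*(40*b^2 + 10*b) - 36*b^3 + 55*b^2 + 32*b + 4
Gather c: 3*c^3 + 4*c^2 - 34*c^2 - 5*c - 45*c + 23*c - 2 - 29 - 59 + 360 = 3*c^3 - 30*c^2 - 27*c + 270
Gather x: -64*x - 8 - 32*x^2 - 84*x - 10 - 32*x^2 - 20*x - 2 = -64*x^2 - 168*x - 20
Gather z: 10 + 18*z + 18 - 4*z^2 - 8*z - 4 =-4*z^2 + 10*z + 24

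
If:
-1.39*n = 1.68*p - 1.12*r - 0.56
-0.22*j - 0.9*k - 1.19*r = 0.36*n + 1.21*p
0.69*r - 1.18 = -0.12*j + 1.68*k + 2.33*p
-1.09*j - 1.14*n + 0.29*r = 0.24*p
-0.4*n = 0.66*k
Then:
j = -0.72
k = -0.48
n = 0.80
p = -0.09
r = 0.35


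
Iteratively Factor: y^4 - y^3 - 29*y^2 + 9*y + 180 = (y + 4)*(y^3 - 5*y^2 - 9*y + 45) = (y + 3)*(y + 4)*(y^2 - 8*y + 15) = (y - 3)*(y + 3)*(y + 4)*(y - 5)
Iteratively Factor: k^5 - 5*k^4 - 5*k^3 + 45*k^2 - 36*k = (k)*(k^4 - 5*k^3 - 5*k^2 + 45*k - 36) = k*(k - 1)*(k^3 - 4*k^2 - 9*k + 36) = k*(k - 4)*(k - 1)*(k^2 - 9) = k*(k - 4)*(k - 1)*(k + 3)*(k - 3)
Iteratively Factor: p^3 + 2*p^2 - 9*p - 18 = (p + 3)*(p^2 - p - 6) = (p + 2)*(p + 3)*(p - 3)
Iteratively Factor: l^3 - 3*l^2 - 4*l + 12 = (l - 2)*(l^2 - l - 6) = (l - 2)*(l + 2)*(l - 3)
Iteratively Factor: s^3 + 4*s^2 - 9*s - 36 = (s + 3)*(s^2 + s - 12) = (s + 3)*(s + 4)*(s - 3)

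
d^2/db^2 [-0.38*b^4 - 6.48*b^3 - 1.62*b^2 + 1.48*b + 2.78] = -4.56*b^2 - 38.88*b - 3.24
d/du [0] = 0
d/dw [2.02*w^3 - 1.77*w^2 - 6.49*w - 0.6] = 6.06*w^2 - 3.54*w - 6.49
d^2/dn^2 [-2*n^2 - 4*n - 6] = -4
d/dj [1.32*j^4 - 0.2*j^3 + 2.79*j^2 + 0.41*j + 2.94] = 5.28*j^3 - 0.6*j^2 + 5.58*j + 0.41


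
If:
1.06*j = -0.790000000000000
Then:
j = -0.75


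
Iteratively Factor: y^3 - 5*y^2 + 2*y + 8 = (y - 2)*(y^2 - 3*y - 4) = (y - 4)*(y - 2)*(y + 1)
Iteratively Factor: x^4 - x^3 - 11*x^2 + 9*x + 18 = (x + 3)*(x^3 - 4*x^2 + x + 6) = (x - 2)*(x + 3)*(x^2 - 2*x - 3) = (x - 2)*(x + 1)*(x + 3)*(x - 3)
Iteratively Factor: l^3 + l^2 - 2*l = (l - 1)*(l^2 + 2*l) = l*(l - 1)*(l + 2)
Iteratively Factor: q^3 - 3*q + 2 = (q - 1)*(q^2 + q - 2) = (q - 1)^2*(q + 2)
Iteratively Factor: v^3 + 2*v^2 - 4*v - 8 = (v + 2)*(v^2 - 4) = (v - 2)*(v + 2)*(v + 2)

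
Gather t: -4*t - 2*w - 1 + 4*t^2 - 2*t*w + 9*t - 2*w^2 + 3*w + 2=4*t^2 + t*(5 - 2*w) - 2*w^2 + w + 1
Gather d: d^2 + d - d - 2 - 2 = d^2 - 4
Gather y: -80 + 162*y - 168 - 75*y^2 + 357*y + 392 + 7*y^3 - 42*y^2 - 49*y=7*y^3 - 117*y^2 + 470*y + 144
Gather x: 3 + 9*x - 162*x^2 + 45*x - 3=-162*x^2 + 54*x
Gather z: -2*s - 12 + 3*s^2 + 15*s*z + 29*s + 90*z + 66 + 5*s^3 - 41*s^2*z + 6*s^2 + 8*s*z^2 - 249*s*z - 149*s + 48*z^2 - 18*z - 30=5*s^3 + 9*s^2 - 122*s + z^2*(8*s + 48) + z*(-41*s^2 - 234*s + 72) + 24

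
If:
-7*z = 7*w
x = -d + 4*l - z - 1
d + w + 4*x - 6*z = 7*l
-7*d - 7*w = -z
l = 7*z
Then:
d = 8/85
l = 49/85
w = -7/85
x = 96/85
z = 7/85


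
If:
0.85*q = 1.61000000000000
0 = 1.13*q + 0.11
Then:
No Solution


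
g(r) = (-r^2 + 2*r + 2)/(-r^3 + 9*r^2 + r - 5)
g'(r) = (2 - 2*r)/(-r^3 + 9*r^2 + r - 5) + (-r^2 + 2*r + 2)*(3*r^2 - 18*r - 1)/(-r^3 + 9*r^2 + r - 5)^2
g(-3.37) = -0.12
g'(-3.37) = -0.02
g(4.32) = -0.09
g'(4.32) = -0.05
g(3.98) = -0.07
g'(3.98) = -0.05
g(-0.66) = -0.17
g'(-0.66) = -0.87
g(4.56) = -0.11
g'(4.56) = -0.05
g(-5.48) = -0.09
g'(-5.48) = -0.01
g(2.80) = -0.01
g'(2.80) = -0.07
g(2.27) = 0.04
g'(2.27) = -0.12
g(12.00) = 0.28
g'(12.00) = -0.09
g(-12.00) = -0.06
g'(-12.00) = 0.00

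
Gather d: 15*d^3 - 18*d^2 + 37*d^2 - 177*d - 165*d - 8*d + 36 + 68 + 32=15*d^3 + 19*d^2 - 350*d + 136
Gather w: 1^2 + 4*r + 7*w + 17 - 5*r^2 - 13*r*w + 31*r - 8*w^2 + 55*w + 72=-5*r^2 + 35*r - 8*w^2 + w*(62 - 13*r) + 90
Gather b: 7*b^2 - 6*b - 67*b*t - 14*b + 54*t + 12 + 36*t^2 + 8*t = 7*b^2 + b*(-67*t - 20) + 36*t^2 + 62*t + 12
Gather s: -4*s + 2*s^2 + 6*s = 2*s^2 + 2*s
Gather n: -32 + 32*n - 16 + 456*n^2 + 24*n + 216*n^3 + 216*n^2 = 216*n^3 + 672*n^2 + 56*n - 48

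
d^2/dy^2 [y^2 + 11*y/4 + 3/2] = 2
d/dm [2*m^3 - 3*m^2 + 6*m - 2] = 6*m^2 - 6*m + 6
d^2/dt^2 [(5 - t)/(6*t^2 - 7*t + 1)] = 2*(-(t - 5)*(12*t - 7)^2 + (18*t - 37)*(6*t^2 - 7*t + 1))/(6*t^2 - 7*t + 1)^3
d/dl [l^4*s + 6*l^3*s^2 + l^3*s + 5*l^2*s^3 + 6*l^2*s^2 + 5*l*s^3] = s*(4*l^3 + 18*l^2*s + 3*l^2 + 10*l*s^2 + 12*l*s + 5*s^2)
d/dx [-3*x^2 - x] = -6*x - 1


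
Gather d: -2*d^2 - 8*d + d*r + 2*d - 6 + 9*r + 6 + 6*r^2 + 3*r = -2*d^2 + d*(r - 6) + 6*r^2 + 12*r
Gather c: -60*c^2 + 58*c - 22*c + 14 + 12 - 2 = -60*c^2 + 36*c + 24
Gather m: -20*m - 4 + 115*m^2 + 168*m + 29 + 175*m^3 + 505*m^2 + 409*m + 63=175*m^3 + 620*m^2 + 557*m + 88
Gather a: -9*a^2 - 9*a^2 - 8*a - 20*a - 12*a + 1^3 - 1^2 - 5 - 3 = -18*a^2 - 40*a - 8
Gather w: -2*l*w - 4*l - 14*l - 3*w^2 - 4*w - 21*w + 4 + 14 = -18*l - 3*w^2 + w*(-2*l - 25) + 18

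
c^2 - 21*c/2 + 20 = (c - 8)*(c - 5/2)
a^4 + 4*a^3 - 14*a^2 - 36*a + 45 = (a - 3)*(a - 1)*(a + 3)*(a + 5)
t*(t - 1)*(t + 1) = t^3 - t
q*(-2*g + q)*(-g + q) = 2*g^2*q - 3*g*q^2 + q^3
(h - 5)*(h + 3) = h^2 - 2*h - 15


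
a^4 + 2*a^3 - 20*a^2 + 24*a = a*(a - 2)^2*(a + 6)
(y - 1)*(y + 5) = y^2 + 4*y - 5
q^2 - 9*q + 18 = (q - 6)*(q - 3)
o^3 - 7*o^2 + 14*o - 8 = (o - 4)*(o - 2)*(o - 1)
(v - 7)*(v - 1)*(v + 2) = v^3 - 6*v^2 - 9*v + 14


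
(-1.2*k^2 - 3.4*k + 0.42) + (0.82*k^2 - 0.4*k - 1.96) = -0.38*k^2 - 3.8*k - 1.54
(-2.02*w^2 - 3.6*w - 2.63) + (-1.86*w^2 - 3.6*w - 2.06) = -3.88*w^2 - 7.2*w - 4.69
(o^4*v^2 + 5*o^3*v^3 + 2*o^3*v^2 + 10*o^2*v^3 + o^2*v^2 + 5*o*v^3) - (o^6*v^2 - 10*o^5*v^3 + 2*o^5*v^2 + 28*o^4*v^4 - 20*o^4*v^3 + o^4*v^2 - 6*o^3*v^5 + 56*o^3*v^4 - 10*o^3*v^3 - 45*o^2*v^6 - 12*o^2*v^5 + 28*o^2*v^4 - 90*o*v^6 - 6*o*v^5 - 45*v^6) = -o^6*v^2 + 10*o^5*v^3 - 2*o^5*v^2 - 28*o^4*v^4 + 20*o^4*v^3 + 6*o^3*v^5 - 56*o^3*v^4 + 15*o^3*v^3 + 2*o^3*v^2 + 45*o^2*v^6 + 12*o^2*v^5 - 28*o^2*v^4 + 10*o^2*v^3 + o^2*v^2 + 90*o*v^6 + 6*o*v^5 + 5*o*v^3 + 45*v^6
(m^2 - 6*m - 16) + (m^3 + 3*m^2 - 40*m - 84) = m^3 + 4*m^2 - 46*m - 100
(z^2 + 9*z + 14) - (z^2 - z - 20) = 10*z + 34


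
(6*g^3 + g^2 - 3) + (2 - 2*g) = 6*g^3 + g^2 - 2*g - 1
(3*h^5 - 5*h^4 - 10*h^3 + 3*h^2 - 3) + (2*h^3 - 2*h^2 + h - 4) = 3*h^5 - 5*h^4 - 8*h^3 + h^2 + h - 7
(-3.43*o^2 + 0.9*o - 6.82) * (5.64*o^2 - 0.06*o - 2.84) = -19.3452*o^4 + 5.2818*o^3 - 28.7776*o^2 - 2.1468*o + 19.3688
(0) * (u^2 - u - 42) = 0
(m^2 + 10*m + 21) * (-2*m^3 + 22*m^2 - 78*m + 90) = -2*m^5 + 2*m^4 + 100*m^3 - 228*m^2 - 738*m + 1890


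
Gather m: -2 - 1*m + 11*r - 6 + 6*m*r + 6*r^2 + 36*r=m*(6*r - 1) + 6*r^2 + 47*r - 8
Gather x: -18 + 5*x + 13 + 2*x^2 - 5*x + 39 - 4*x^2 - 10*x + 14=-2*x^2 - 10*x + 48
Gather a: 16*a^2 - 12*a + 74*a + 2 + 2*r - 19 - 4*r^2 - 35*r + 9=16*a^2 + 62*a - 4*r^2 - 33*r - 8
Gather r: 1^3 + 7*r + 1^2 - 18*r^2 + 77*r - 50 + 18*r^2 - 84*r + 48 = 0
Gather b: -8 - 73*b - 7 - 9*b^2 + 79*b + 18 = -9*b^2 + 6*b + 3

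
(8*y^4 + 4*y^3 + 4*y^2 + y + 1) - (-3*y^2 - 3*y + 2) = 8*y^4 + 4*y^3 + 7*y^2 + 4*y - 1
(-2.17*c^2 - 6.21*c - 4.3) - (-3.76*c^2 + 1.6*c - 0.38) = 1.59*c^2 - 7.81*c - 3.92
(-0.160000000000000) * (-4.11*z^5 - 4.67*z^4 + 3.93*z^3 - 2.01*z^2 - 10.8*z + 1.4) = 0.6576*z^5 + 0.7472*z^4 - 0.6288*z^3 + 0.3216*z^2 + 1.728*z - 0.224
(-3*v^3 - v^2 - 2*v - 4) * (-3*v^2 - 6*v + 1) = 9*v^5 + 21*v^4 + 9*v^3 + 23*v^2 + 22*v - 4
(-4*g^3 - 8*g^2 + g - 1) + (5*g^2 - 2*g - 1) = -4*g^3 - 3*g^2 - g - 2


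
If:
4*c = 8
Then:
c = 2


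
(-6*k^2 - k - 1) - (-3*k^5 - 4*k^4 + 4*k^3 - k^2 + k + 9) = 3*k^5 + 4*k^4 - 4*k^3 - 5*k^2 - 2*k - 10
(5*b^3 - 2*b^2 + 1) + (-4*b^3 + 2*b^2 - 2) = b^3 - 1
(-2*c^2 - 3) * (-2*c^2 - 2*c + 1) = 4*c^4 + 4*c^3 + 4*c^2 + 6*c - 3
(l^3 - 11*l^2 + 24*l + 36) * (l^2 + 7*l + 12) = l^5 - 4*l^4 - 41*l^3 + 72*l^2 + 540*l + 432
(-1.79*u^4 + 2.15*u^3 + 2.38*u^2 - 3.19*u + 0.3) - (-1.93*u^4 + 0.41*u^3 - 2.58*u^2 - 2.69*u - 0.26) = 0.14*u^4 + 1.74*u^3 + 4.96*u^2 - 0.5*u + 0.56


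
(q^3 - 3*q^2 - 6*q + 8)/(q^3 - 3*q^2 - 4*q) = (q^2 + q - 2)/(q*(q + 1))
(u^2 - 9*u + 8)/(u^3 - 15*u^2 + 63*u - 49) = (u - 8)/(u^2 - 14*u + 49)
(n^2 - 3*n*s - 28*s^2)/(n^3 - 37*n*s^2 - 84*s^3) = 1/(n + 3*s)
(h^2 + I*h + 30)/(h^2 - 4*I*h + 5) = (h + 6*I)/(h + I)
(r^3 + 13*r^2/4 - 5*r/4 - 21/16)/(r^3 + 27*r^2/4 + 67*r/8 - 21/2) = (r + 1/2)/(r + 4)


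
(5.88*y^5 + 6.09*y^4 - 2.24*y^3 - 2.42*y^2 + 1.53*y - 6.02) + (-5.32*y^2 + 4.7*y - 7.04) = 5.88*y^5 + 6.09*y^4 - 2.24*y^3 - 7.74*y^2 + 6.23*y - 13.06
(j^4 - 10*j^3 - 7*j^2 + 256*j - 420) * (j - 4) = j^5 - 14*j^4 + 33*j^3 + 284*j^2 - 1444*j + 1680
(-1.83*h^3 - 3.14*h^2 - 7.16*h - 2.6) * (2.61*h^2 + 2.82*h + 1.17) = -4.7763*h^5 - 13.356*h^4 - 29.6835*h^3 - 30.651*h^2 - 15.7092*h - 3.042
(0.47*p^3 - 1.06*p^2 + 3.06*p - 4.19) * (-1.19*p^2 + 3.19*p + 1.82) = -0.5593*p^5 + 2.7607*p^4 - 6.1674*p^3 + 12.8183*p^2 - 7.7969*p - 7.6258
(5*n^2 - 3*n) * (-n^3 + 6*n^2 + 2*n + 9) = -5*n^5 + 33*n^4 - 8*n^3 + 39*n^2 - 27*n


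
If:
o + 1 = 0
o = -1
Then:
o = -1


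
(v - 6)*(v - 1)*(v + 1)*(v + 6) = v^4 - 37*v^2 + 36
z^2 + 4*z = z*(z + 4)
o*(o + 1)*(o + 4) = o^3 + 5*o^2 + 4*o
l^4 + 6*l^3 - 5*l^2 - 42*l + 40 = (l - 2)*(l - 1)*(l + 4)*(l + 5)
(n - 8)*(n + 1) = n^2 - 7*n - 8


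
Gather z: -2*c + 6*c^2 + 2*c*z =6*c^2 + 2*c*z - 2*c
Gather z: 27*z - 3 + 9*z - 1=36*z - 4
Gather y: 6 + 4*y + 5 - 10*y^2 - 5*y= -10*y^2 - y + 11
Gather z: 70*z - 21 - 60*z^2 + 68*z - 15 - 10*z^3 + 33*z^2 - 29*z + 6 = -10*z^3 - 27*z^2 + 109*z - 30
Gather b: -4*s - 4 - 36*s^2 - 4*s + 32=-36*s^2 - 8*s + 28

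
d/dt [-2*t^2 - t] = -4*t - 1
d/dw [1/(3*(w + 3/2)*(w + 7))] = 2*(-4*w - 17)/(3*(4*w^4 + 68*w^3 + 373*w^2 + 714*w + 441))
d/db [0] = 0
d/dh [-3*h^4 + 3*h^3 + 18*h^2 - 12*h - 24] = -12*h^3 + 9*h^2 + 36*h - 12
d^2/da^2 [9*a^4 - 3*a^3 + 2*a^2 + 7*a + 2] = 108*a^2 - 18*a + 4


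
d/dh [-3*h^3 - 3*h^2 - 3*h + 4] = -9*h^2 - 6*h - 3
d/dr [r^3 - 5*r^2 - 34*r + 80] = 3*r^2 - 10*r - 34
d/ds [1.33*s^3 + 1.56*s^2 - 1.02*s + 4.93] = 3.99*s^2 + 3.12*s - 1.02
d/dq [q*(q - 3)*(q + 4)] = 3*q^2 + 2*q - 12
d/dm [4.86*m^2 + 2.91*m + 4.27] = 9.72*m + 2.91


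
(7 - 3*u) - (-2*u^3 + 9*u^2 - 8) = 2*u^3 - 9*u^2 - 3*u + 15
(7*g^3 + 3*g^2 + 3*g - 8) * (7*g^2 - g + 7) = 49*g^5 + 14*g^4 + 67*g^3 - 38*g^2 + 29*g - 56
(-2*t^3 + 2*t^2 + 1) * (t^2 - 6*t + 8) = -2*t^5 + 14*t^4 - 28*t^3 + 17*t^2 - 6*t + 8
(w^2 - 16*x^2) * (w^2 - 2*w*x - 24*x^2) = w^4 - 2*w^3*x - 40*w^2*x^2 + 32*w*x^3 + 384*x^4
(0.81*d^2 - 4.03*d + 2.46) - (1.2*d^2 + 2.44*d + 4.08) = -0.39*d^2 - 6.47*d - 1.62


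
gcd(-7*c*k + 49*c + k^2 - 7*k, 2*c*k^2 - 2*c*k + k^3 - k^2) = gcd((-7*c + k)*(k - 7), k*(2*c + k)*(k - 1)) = 1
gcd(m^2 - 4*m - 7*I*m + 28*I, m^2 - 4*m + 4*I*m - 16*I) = m - 4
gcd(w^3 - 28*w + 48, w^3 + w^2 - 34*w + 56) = w^2 - 6*w + 8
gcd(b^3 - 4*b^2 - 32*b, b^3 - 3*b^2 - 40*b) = b^2 - 8*b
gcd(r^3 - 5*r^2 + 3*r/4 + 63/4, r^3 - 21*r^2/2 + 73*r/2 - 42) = r^2 - 13*r/2 + 21/2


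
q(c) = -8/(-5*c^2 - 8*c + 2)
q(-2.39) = 1.08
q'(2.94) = -0.07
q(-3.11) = 0.37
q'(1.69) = -0.30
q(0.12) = -8.26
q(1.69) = 0.31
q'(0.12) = -78.55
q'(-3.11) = 0.40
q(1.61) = 0.34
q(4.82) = 0.05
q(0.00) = -4.00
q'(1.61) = -0.34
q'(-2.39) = 2.30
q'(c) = -8*(10*c + 8)/(-5*c^2 - 8*c + 2)^2 = 16*(-5*c - 4)/(5*c^2 + 8*c - 2)^2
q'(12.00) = 0.00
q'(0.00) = -16.00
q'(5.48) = -0.01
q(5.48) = 0.04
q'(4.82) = -0.02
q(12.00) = 0.01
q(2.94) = 0.12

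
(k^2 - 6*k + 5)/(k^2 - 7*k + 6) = (k - 5)/(k - 6)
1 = 1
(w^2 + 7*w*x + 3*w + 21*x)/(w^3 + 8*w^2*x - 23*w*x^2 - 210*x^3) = (-w - 3)/(-w^2 - w*x + 30*x^2)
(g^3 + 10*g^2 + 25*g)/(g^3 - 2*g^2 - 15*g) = (g^2 + 10*g + 25)/(g^2 - 2*g - 15)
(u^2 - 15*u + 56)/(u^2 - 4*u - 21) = (u - 8)/(u + 3)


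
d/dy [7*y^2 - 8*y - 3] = 14*y - 8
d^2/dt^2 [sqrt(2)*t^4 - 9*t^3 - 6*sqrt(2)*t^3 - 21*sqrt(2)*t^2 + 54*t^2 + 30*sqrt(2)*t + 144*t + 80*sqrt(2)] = 12*sqrt(2)*t^2 - 54*t - 36*sqrt(2)*t - 42*sqrt(2) + 108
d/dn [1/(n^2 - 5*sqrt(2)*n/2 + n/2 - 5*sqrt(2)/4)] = 8*(-4*n - 1 + 5*sqrt(2))/(4*n^2 - 10*sqrt(2)*n + 2*n - 5*sqrt(2))^2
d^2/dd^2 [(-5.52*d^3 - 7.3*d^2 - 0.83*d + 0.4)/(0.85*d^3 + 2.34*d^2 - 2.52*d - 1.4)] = (1.4210854715202e-14*d^7 + 11.41006*d^6 - 74.54109*d^5 - 179.08242*d^4 - 313.902352*d^3 - 264.18792*d^2 - 92.526*d - 15.0584)/(0.614125*d^9 + 5.07195*d^8 + 8.50068*d^7 - 20.295276*d^6 - 41.909616*d^5 + 39.575088*d^4 + 38.528112*d^3 - 12.91248*d^2 - 14.8176*d - 2.744)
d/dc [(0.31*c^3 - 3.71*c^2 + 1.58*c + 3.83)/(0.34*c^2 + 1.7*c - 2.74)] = (0.1054*c^4 + 1.054*c^3 - 9.3924*c^2 + 17.7264*c - 10.8402)/(0.1156*c^4 + 1.156*c^3 + 1.0268*c^2 - 9.316*c + 7.5076)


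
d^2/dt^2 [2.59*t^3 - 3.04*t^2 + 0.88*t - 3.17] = 15.54*t - 6.08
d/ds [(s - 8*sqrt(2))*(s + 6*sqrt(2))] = 2*s - 2*sqrt(2)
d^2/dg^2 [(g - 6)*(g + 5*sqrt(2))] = 2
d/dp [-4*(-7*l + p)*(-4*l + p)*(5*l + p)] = 108*l^2 + 48*l*p - 12*p^2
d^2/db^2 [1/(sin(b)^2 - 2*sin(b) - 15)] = 2*(-2*sin(b)^4 + 3*sin(b)^3 - 29*sin(b)^2 + 9*sin(b) + 19)/((sin(b) - 5)^3*(sin(b) + 3)^3)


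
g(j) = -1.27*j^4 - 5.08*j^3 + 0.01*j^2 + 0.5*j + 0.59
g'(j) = -5.08*j^3 - 15.24*j^2 + 0.02*j + 0.5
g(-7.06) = -1369.98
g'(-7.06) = 1028.37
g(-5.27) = -237.84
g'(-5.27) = 320.66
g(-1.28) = 7.21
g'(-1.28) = -13.84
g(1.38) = -16.66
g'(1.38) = -41.85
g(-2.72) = 32.02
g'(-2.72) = -10.08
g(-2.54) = 29.77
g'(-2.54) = -14.63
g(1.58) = -26.55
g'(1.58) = -57.55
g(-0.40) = 0.68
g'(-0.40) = -1.62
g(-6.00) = -550.69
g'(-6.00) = 549.02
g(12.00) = -35104.93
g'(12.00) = -10972.06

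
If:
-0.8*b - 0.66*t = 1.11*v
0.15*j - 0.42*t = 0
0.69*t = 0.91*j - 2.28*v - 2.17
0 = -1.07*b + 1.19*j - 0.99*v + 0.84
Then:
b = 1.48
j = -0.22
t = -0.08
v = -1.02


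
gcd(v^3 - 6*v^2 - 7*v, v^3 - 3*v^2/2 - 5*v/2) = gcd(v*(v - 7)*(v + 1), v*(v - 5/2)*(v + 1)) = v^2 + v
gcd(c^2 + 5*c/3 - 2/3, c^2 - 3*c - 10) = c + 2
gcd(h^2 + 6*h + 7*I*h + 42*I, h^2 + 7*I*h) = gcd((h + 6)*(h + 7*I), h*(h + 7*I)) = h + 7*I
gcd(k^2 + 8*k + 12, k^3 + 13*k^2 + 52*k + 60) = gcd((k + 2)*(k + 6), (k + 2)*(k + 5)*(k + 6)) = k^2 + 8*k + 12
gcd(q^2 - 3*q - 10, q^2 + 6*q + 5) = 1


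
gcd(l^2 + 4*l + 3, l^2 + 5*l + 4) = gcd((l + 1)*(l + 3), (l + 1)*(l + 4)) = l + 1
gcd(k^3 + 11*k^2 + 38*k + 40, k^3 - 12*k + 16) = k + 4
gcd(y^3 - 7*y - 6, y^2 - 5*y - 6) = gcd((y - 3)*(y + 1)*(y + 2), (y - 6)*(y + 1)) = y + 1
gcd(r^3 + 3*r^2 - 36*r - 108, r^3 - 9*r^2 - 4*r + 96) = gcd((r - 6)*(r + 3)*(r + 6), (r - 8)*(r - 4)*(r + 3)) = r + 3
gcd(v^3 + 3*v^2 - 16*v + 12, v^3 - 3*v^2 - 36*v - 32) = 1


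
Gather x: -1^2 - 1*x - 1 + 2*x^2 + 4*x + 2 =2*x^2 + 3*x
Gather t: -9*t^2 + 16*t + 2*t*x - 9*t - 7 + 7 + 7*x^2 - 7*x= -9*t^2 + t*(2*x + 7) + 7*x^2 - 7*x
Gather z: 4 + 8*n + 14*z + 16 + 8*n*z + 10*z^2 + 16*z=8*n + 10*z^2 + z*(8*n + 30) + 20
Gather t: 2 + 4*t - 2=4*t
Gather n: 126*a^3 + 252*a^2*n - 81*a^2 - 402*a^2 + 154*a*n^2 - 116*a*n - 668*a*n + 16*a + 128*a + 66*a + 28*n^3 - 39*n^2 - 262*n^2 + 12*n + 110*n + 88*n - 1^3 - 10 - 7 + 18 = 126*a^3 - 483*a^2 + 210*a + 28*n^3 + n^2*(154*a - 301) + n*(252*a^2 - 784*a + 210)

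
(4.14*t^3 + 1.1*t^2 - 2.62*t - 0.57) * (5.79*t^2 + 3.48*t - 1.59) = 23.9706*t^5 + 20.7762*t^4 - 17.9244*t^3 - 14.1669*t^2 + 2.1822*t + 0.9063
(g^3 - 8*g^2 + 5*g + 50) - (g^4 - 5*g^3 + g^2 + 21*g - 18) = -g^4 + 6*g^3 - 9*g^2 - 16*g + 68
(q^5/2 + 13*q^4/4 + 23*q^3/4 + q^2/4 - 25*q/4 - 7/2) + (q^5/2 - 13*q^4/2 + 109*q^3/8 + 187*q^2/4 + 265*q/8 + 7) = q^5 - 13*q^4/4 + 155*q^3/8 + 47*q^2 + 215*q/8 + 7/2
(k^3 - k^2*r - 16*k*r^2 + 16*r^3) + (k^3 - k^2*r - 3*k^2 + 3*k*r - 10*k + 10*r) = 2*k^3 - 2*k^2*r - 3*k^2 - 16*k*r^2 + 3*k*r - 10*k + 16*r^3 + 10*r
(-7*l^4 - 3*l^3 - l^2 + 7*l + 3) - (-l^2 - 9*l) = -7*l^4 - 3*l^3 + 16*l + 3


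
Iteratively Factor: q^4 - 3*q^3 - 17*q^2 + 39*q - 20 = (q + 4)*(q^3 - 7*q^2 + 11*q - 5) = (q - 1)*(q + 4)*(q^2 - 6*q + 5) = (q - 5)*(q - 1)*(q + 4)*(q - 1)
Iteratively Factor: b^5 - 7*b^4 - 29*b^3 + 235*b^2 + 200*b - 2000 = (b - 5)*(b^4 - 2*b^3 - 39*b^2 + 40*b + 400) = (b - 5)^2*(b^3 + 3*b^2 - 24*b - 80) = (b - 5)^2*(b + 4)*(b^2 - b - 20) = (b - 5)^2*(b + 4)^2*(b - 5)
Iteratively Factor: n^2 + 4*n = (n + 4)*(n)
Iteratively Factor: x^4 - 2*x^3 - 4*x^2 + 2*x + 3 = (x - 1)*(x^3 - x^2 - 5*x - 3) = (x - 1)*(x + 1)*(x^2 - 2*x - 3) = (x - 3)*(x - 1)*(x + 1)*(x + 1)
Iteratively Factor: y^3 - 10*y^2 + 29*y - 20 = (y - 1)*(y^2 - 9*y + 20) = (y - 5)*(y - 1)*(y - 4)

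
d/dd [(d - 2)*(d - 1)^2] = (d - 1)*(3*d - 5)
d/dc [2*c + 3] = 2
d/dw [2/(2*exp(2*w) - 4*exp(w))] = 2*(1 - exp(w))*exp(-w)/(exp(w) - 2)^2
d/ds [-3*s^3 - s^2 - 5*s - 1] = -9*s^2 - 2*s - 5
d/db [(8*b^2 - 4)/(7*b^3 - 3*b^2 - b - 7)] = 4*(-14*b^4 + 19*b^2 - 34*b - 1)/(49*b^6 - 42*b^5 - 5*b^4 - 92*b^3 + 43*b^2 + 14*b + 49)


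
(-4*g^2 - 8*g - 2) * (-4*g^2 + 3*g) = 16*g^4 + 20*g^3 - 16*g^2 - 6*g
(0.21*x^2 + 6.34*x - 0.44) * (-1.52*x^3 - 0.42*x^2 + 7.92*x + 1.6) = -0.3192*x^5 - 9.725*x^4 - 0.3308*x^3 + 50.7336*x^2 + 6.6592*x - 0.704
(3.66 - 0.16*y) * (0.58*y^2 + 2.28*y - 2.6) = -0.0928*y^3 + 1.758*y^2 + 8.7608*y - 9.516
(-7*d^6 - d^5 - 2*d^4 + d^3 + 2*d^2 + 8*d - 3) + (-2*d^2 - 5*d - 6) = -7*d^6 - d^5 - 2*d^4 + d^3 + 3*d - 9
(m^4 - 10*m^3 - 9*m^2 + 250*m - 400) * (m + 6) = m^5 - 4*m^4 - 69*m^3 + 196*m^2 + 1100*m - 2400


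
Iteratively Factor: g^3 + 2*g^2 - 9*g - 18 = (g - 3)*(g^2 + 5*g + 6) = (g - 3)*(g + 3)*(g + 2)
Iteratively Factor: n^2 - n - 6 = (n + 2)*(n - 3)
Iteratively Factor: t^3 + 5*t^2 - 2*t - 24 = (t - 2)*(t^2 + 7*t + 12) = (t - 2)*(t + 3)*(t + 4)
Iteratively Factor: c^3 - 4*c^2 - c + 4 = (c - 4)*(c^2 - 1) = (c - 4)*(c - 1)*(c + 1)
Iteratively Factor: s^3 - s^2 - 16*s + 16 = (s - 1)*(s^2 - 16) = (s - 1)*(s + 4)*(s - 4)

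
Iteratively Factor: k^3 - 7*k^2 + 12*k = (k)*(k^2 - 7*k + 12) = k*(k - 4)*(k - 3)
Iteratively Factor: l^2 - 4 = (l + 2)*(l - 2)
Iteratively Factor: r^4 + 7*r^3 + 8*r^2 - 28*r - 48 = (r + 4)*(r^3 + 3*r^2 - 4*r - 12) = (r - 2)*(r + 4)*(r^2 + 5*r + 6) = (r - 2)*(r + 3)*(r + 4)*(r + 2)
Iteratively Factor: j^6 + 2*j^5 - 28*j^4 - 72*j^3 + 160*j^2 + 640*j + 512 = (j - 4)*(j^5 + 6*j^4 - 4*j^3 - 88*j^2 - 192*j - 128) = (j - 4)*(j + 2)*(j^4 + 4*j^3 - 12*j^2 - 64*j - 64) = (j - 4)*(j + 2)^2*(j^3 + 2*j^2 - 16*j - 32) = (j - 4)^2*(j + 2)^2*(j^2 + 6*j + 8) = (j - 4)^2*(j + 2)^3*(j + 4)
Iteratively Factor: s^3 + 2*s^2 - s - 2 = (s + 2)*(s^2 - 1) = (s - 1)*(s + 2)*(s + 1)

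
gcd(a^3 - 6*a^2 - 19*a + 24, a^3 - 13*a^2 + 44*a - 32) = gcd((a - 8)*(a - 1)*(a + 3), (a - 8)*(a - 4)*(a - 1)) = a^2 - 9*a + 8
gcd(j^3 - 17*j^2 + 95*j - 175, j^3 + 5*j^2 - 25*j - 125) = j - 5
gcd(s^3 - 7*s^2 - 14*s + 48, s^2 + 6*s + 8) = 1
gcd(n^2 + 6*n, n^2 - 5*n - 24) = 1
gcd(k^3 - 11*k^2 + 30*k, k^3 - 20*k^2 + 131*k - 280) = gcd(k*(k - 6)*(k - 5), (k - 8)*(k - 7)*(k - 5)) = k - 5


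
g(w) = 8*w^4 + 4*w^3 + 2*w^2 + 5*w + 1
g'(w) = 32*w^3 + 12*w^2 + 4*w + 5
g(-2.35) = 192.37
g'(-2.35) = -353.42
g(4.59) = 4003.82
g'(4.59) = 3370.66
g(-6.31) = 11726.70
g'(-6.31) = -7582.11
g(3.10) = 893.70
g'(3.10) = 1086.03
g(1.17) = 30.99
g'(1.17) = 77.36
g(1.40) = 53.63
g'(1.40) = 121.93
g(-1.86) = 68.63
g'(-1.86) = -166.84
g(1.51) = 68.47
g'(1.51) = 148.58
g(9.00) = 55612.00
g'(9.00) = 24341.00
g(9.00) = 55612.00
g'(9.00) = 24341.00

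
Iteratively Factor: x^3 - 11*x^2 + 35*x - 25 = (x - 5)*(x^2 - 6*x + 5) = (x - 5)^2*(x - 1)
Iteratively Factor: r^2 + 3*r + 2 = (r + 2)*(r + 1)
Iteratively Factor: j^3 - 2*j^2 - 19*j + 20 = (j + 4)*(j^2 - 6*j + 5) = (j - 1)*(j + 4)*(j - 5)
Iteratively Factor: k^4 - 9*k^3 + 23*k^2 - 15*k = (k - 5)*(k^3 - 4*k^2 + 3*k) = (k - 5)*(k - 1)*(k^2 - 3*k) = k*(k - 5)*(k - 1)*(k - 3)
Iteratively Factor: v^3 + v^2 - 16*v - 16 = (v + 1)*(v^2 - 16) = (v - 4)*(v + 1)*(v + 4)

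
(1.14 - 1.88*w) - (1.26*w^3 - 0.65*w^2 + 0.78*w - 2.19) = -1.26*w^3 + 0.65*w^2 - 2.66*w + 3.33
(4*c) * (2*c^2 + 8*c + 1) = 8*c^3 + 32*c^2 + 4*c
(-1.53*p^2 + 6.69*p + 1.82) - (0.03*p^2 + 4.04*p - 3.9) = -1.56*p^2 + 2.65*p + 5.72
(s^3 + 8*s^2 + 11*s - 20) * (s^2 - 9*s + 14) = s^5 - s^4 - 47*s^3 - 7*s^2 + 334*s - 280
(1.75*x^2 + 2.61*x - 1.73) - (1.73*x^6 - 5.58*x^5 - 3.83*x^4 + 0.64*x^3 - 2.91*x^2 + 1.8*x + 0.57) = -1.73*x^6 + 5.58*x^5 + 3.83*x^4 - 0.64*x^3 + 4.66*x^2 + 0.81*x - 2.3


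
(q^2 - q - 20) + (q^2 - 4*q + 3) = 2*q^2 - 5*q - 17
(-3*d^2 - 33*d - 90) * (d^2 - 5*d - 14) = -3*d^4 - 18*d^3 + 117*d^2 + 912*d + 1260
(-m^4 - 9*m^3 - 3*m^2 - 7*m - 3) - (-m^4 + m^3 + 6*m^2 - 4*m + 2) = -10*m^3 - 9*m^2 - 3*m - 5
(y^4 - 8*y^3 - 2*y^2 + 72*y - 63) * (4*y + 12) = 4*y^5 - 20*y^4 - 104*y^3 + 264*y^2 + 612*y - 756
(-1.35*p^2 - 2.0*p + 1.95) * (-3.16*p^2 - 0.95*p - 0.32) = 4.266*p^4 + 7.6025*p^3 - 3.83*p^2 - 1.2125*p - 0.624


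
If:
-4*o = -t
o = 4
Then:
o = 4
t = 16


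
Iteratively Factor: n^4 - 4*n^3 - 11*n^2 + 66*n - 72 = (n + 4)*(n^3 - 8*n^2 + 21*n - 18) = (n - 3)*(n + 4)*(n^2 - 5*n + 6) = (n - 3)^2*(n + 4)*(n - 2)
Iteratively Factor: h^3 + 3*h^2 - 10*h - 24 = (h + 4)*(h^2 - h - 6) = (h + 2)*(h + 4)*(h - 3)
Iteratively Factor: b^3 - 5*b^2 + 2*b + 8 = (b - 2)*(b^2 - 3*b - 4) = (b - 4)*(b - 2)*(b + 1)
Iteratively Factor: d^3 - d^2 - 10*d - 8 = (d + 1)*(d^2 - 2*d - 8) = (d + 1)*(d + 2)*(d - 4)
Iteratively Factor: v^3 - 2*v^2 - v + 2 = (v - 1)*(v^2 - v - 2) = (v - 1)*(v + 1)*(v - 2)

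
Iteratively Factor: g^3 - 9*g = (g - 3)*(g^2 + 3*g) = g*(g - 3)*(g + 3)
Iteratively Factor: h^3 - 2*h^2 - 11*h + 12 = (h + 3)*(h^2 - 5*h + 4) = (h - 4)*(h + 3)*(h - 1)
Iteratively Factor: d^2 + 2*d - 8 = (d - 2)*(d + 4)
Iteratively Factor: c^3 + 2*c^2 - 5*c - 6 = (c - 2)*(c^2 + 4*c + 3) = (c - 2)*(c + 3)*(c + 1)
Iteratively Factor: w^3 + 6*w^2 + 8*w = (w + 2)*(w^2 + 4*w) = w*(w + 2)*(w + 4)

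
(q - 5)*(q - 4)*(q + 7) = q^3 - 2*q^2 - 43*q + 140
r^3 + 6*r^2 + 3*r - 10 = (r - 1)*(r + 2)*(r + 5)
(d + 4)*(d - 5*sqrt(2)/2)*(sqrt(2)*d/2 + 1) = sqrt(2)*d^3/2 - 3*d^2/2 + 2*sqrt(2)*d^2 - 6*d - 5*sqrt(2)*d/2 - 10*sqrt(2)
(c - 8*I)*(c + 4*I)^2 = c^3 + 48*c + 128*I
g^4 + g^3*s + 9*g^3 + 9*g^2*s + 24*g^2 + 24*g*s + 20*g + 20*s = (g + 2)^2*(g + 5)*(g + s)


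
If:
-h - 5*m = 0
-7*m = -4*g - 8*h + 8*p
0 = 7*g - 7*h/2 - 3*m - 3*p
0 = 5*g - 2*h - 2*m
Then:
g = 0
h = 0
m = 0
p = 0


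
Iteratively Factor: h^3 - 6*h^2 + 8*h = (h)*(h^2 - 6*h + 8) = h*(h - 2)*(h - 4)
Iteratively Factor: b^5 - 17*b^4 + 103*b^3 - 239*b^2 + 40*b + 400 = (b - 4)*(b^4 - 13*b^3 + 51*b^2 - 35*b - 100) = (b - 4)*(b + 1)*(b^3 - 14*b^2 + 65*b - 100) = (b - 4)^2*(b + 1)*(b^2 - 10*b + 25) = (b - 5)*(b - 4)^2*(b + 1)*(b - 5)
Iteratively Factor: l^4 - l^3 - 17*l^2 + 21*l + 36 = (l - 3)*(l^3 + 2*l^2 - 11*l - 12) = (l - 3)^2*(l^2 + 5*l + 4) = (l - 3)^2*(l + 4)*(l + 1)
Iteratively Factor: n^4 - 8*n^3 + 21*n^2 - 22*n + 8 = (n - 2)*(n^3 - 6*n^2 + 9*n - 4) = (n - 2)*(n - 1)*(n^2 - 5*n + 4) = (n - 2)*(n - 1)^2*(n - 4)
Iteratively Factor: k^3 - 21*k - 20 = (k + 4)*(k^2 - 4*k - 5) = (k - 5)*(k + 4)*(k + 1)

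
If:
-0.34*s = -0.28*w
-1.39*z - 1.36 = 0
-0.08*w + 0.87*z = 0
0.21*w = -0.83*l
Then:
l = 2.69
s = -8.76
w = -10.64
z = -0.98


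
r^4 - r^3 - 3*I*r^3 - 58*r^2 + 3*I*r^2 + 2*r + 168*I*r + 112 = (r - 8)*(r + 7)*(r - 2*I)*(r - I)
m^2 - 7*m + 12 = (m - 4)*(m - 3)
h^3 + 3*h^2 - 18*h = h*(h - 3)*(h + 6)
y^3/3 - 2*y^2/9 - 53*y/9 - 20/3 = (y/3 + 1)*(y - 5)*(y + 4/3)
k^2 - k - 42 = (k - 7)*(k + 6)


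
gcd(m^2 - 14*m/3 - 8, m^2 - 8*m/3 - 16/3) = m + 4/3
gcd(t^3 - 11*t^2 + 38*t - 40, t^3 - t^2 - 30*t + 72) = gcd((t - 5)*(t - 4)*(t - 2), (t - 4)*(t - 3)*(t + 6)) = t - 4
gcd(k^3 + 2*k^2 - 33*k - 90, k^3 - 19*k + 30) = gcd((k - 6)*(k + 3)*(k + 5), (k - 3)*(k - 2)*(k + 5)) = k + 5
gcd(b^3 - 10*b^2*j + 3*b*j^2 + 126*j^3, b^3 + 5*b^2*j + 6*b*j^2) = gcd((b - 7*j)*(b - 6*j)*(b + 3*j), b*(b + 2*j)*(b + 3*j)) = b + 3*j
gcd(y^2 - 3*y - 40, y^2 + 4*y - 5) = y + 5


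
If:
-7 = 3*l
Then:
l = -7/3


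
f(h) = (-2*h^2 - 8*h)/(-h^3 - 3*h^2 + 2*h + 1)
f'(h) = (-4*h - 8)/(-h^3 - 3*h^2 + 2*h + 1) + (-2*h^2 - 8*h)*(3*h^2 + 6*h - 2)/(-h^3 - 3*h^2 + 2*h + 1)^2 = 2*(-h*(h + 4)*(3*h^2 + 6*h - 2) + 2*(h + 2)*(h^3 + 3*h^2 - 2*h - 1))/(h^3 + 3*h^2 - 2*h - 1)^2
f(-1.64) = -1.30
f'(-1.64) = -0.59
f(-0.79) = -2.59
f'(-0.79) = -3.96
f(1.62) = 2.31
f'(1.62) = -2.73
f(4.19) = 0.59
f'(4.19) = -0.17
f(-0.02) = 0.17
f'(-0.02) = -8.63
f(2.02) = 1.57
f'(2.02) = -1.24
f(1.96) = 1.65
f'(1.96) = -1.37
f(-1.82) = -1.21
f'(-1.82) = -0.44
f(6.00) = 0.39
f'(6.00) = -0.07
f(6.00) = 0.39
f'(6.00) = -0.07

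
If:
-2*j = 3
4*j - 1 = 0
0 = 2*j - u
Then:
No Solution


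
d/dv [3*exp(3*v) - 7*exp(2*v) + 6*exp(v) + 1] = (9*exp(2*v) - 14*exp(v) + 6)*exp(v)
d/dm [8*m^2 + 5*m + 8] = 16*m + 5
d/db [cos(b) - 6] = -sin(b)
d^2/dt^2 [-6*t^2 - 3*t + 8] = -12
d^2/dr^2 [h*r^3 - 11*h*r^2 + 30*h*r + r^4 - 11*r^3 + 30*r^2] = 6*h*r - 22*h + 12*r^2 - 66*r + 60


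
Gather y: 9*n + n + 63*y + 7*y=10*n + 70*y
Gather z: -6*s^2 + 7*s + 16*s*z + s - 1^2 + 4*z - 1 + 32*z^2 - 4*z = -6*s^2 + 16*s*z + 8*s + 32*z^2 - 2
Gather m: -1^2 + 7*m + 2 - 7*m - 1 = 0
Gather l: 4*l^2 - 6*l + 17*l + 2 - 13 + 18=4*l^2 + 11*l + 7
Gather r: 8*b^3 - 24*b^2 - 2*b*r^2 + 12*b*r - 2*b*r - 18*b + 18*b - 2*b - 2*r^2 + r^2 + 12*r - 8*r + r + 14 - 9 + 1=8*b^3 - 24*b^2 - 2*b + r^2*(-2*b - 1) + r*(10*b + 5) + 6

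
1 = 1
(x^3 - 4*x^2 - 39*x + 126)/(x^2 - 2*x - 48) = (x^2 - 10*x + 21)/(x - 8)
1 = 1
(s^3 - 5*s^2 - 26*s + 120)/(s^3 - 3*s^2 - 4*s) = (s^2 - s - 30)/(s*(s + 1))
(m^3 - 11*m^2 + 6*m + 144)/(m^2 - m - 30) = (m^2 - 5*m - 24)/(m + 5)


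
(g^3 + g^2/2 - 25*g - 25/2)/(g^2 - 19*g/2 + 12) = (2*g^3 + g^2 - 50*g - 25)/(2*g^2 - 19*g + 24)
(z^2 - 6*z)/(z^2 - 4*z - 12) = z/(z + 2)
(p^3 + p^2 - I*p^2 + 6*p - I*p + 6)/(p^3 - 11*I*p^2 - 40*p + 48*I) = (p^2 + p*(1 + 2*I) + 2*I)/(p^2 - 8*I*p - 16)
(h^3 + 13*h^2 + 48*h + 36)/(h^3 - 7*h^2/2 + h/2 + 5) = 2*(h^2 + 12*h + 36)/(2*h^2 - 9*h + 10)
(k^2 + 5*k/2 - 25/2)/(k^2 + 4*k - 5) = (k - 5/2)/(k - 1)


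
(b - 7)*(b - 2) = b^2 - 9*b + 14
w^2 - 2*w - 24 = (w - 6)*(w + 4)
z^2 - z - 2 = (z - 2)*(z + 1)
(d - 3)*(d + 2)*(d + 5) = d^3 + 4*d^2 - 11*d - 30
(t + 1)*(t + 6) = t^2 + 7*t + 6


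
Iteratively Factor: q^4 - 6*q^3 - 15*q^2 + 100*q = (q)*(q^3 - 6*q^2 - 15*q + 100) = q*(q + 4)*(q^2 - 10*q + 25) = q*(q - 5)*(q + 4)*(q - 5)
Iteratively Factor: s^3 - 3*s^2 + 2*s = (s - 1)*(s^2 - 2*s) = s*(s - 1)*(s - 2)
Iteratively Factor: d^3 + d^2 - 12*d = (d + 4)*(d^2 - 3*d) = d*(d + 4)*(d - 3)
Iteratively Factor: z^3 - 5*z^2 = (z - 5)*(z^2) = z*(z - 5)*(z)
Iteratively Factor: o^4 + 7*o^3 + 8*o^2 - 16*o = (o - 1)*(o^3 + 8*o^2 + 16*o) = (o - 1)*(o + 4)*(o^2 + 4*o) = o*(o - 1)*(o + 4)*(o + 4)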